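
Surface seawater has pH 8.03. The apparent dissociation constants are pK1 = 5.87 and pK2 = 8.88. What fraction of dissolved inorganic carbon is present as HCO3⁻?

α₁ = 0.871

α₁ = 1 / (1 + [H⁺]/K1 + K2/[H⁺]) = 1 / (1 + 10^-2.16 + 10^-0.85)
   = 1 / (1 + 0.0069183 + 0.14125) = 1/1.1482 = 0.8709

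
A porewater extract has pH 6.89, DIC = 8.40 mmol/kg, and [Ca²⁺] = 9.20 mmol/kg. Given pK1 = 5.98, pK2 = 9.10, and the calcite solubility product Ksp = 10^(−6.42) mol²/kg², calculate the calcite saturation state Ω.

Ω = 1.11

α₂ = 1 / (1 + [H⁺]/K2 + [H⁺]²/(K1K2)) = 1 / (1 + 10^+2.21 + 10^+1.30)
   = 1 / (1 + 162.18 + 19.953) = 1/183.13 = 0.005460
[CO3²⁻] = α₂ × DIC = 0.005460 × 8.40 = 0.04587 mmol/kg
Ksp = 10^(−6.42) = 3.802×10^-7
Ω = [Ca²⁺][CO3²⁻]/Ksp = (9.20×10^-3)(4.587×10^-5) / 3.802×10^-7 = 1.11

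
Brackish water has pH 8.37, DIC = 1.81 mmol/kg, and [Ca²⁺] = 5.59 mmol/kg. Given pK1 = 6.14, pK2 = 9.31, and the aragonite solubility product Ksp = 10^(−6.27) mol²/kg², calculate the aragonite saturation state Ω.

α₂ = 1 / (1 + [H⁺]/K2 + [H⁺]²/(K1K2)) = 1 / (1 + 10^+0.94 + 10^-1.29)
   = 1 / (1 + 8.7096 + 0.051286) = 1/9.7609 = 0.1024
[CO3²⁻] = α₂ × DIC = 0.1024 × 1.81 = 0.1854 mmol/kg
Ksp = 10^(−6.27) = 5.370×10^-7
Ω = [Ca²⁺][CO3²⁻]/Ksp = (5.59×10^-3)(1.854×10^-4) / 5.370×10^-7 = 1.93

Ω = 1.93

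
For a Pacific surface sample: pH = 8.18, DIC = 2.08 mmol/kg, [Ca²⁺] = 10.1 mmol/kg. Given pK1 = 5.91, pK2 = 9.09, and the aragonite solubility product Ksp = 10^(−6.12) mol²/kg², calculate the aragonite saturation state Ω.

Ω = 3.02

α₂ = 1 / (1 + [H⁺]/K2 + [H⁺]²/(K1K2)) = 1 / (1 + 10^+0.91 + 10^-1.36)
   = 1 / (1 + 8.1283 + 0.043652) = 1/9.1720 = 0.1090
[CO3²⁻] = α₂ × DIC = 0.1090 × 2.08 = 0.2268 mmol/kg
Ksp = 10^(−6.12) = 7.586×10^-7
Ω = [Ca²⁺][CO3²⁻]/Ksp = (10.1×10^-3)(2.268×10^-4) / 7.586×10^-7 = 3.02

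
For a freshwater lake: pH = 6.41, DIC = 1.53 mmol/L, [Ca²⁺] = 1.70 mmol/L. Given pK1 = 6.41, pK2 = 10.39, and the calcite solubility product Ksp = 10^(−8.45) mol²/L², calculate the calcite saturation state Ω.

α₂ = 1 / (1 + [H⁺]/K2 + [H⁺]²/(K1K2)) = 1 / (1 + 10^+3.98 + 10^+3.98)
   = 1 / (1 + 9549.9 + 9549.9) = 1/1.9101×10^4 = 5.235×10^-5
[CO3²⁻] = α₂ × DIC = 5.235×10^-5 × 1.53 = 8.010×10^-5 mmol/L = 0.08010 μmol/L
Ksp = 10^(−8.45) = 3.548×10^-9
Ω = [Ca²⁺][CO3²⁻]/Ksp = (1.70×10^-3)(8.010×10^-8) / 3.548×10^-9 = 0.0384

Ω = 0.0384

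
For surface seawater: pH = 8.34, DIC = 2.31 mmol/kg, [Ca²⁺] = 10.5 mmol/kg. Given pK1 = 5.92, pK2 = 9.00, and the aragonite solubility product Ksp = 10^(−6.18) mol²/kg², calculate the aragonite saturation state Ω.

α₂ = 1 / (1 + [H⁺]/K2 + [H⁺]²/(K1K2)) = 1 / (1 + 10^+0.66 + 10^-1.76)
   = 1 / (1 + 4.5709 + 0.017378) = 1/5.5883 = 0.1789
[CO3²⁻] = α₂ × DIC = 0.1789 × 2.31 = 0.4134 mmol/kg
Ksp = 10^(−6.18) = 6.607×10^-7
Ω = [Ca²⁺][CO3²⁻]/Ksp = (10.5×10^-3)(4.134×10^-4) / 6.607×10^-7 = 6.57

Ω = 6.57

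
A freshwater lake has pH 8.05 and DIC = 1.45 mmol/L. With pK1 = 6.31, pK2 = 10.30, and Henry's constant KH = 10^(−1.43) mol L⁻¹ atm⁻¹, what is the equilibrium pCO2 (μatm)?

pCO2 = 694 μatm

α₀ = 1 / (1 + K1/[H⁺] + K1K2/[H⁺]²) = 1 / (1 + 10^+1.74 + 10^-0.51)
   = 1 / (1 + 54.954 + 0.30903) = 1/56.263 = 0.01777
[CO2*] = α₀ × DIC = 0.01777 × 1.45 = 0.02577 mmol/L
pCO2 = [CO2*]/KH = 2.577×10^-5 / 3.715×10^-2 = 694 μatm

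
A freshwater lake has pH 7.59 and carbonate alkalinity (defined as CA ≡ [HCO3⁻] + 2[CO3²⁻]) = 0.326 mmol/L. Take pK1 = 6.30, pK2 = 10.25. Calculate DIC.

DIC = 0.342 mmol/L

CA = [HCO3⁻] + 2[CO3²⁻] = (α₁ + 2α₂)·DIC
At pH 7.59: [H⁺]/K1 = 10^-1.29 = 0.051286, K2/[H⁺] = 10^-2.66 = 0.0021878
α₁ = 1/(1 + 0.051286 + 0.0021878) = 1/1.0535 = 0.9492; α₂ = α₁·K2/[H⁺] = 0.002077
α₁ + 2α₂ = 0.9534
DIC = CA / (α₁ + 2α₂) = 0.326 / 0.9534 = 0.342 mmol/L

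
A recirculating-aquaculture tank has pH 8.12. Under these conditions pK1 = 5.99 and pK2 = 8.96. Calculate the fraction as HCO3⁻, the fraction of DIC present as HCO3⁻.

α₁ = 0.868

α₁ = 1 / (1 + [H⁺]/K1 + K2/[H⁺]) = 1 / (1 + 10^-2.13 + 10^-0.84)
   = 1 / (1 + 0.0074131 + 0.14454) = 1/1.1520 = 0.8681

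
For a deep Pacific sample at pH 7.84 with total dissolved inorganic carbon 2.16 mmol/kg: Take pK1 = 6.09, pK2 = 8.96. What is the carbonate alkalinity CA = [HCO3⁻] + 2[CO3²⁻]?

CA = 2.27 mmol/kg

CA = [HCO3⁻] + 2[CO3²⁻] = (α₁ + 2α₂)·DIC
At pH 7.84: [H⁺]/K1 = 10^-1.75 = 0.017783, K2/[H⁺] = 10^-1.12 = 0.075858
α₁ = 1/(1 + 0.017783 + 0.075858) = 1/1.0936 = 0.9144; α₂ = α₁·K2/[H⁺] = 0.06936
α₁ + 2α₂ = 1.0531
CA = 1.0531 × 2.16 = 2.27 mmol/kg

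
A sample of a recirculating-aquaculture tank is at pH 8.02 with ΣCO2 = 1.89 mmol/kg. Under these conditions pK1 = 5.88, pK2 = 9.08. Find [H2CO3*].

α₀ = 1 / (1 + K1/[H⁺] + K1K2/[H⁺]²) = 1 / (1 + 10^+2.14 + 10^+1.08)
   = 1 / (1 + 138.04 + 12.023) = 1/151.06 = 0.006620
[CO2*] = α₀ × DIC = 0.006620 × 1.89 = 0.0125 mmol/kg = 12.5 μmol/kg

[CO2*] = 12.5 μmol/kg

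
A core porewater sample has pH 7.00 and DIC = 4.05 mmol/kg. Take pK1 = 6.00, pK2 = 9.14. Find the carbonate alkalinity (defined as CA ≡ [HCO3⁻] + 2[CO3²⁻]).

CA = [HCO3⁻] + 2[CO3²⁻] = (α₁ + 2α₂)·DIC
At pH 7.00: [H⁺]/K1 = 10^-1.00 = 0.10000, K2/[H⁺] = 10^-2.14 = 0.0072444
α₁ = 1/(1 + 0.10000 + 0.0072444) = 1/1.1072 = 0.9031; α₂ = α₁·K2/[H⁺] = 0.006543
α₁ + 2α₂ = 0.9162
CA = 0.9162 × 4.05 = 3.71 mmol/kg

CA = 3.71 mmol/kg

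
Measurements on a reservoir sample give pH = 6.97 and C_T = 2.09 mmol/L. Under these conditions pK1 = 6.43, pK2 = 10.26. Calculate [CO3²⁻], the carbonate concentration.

α₂ = 1 / (1 + [H⁺]/K2 + [H⁺]²/(K1K2)) = 1 / (1 + 10^+3.29 + 10^+2.75)
   = 1 / (1 + 1949.8 + 562.34) = 1/2513.2 = 0.0003979
[CO3²⁻] = α₂ × DIC = 0.0003979 × 2.09 = 0.000832 mmol/L = 0.832 μmol/L

[CO3²⁻] = 0.832 μmol/L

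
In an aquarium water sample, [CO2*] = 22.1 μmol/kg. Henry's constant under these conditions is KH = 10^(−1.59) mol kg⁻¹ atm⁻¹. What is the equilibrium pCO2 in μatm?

pCO2 = 860 μatm

KH = 10^(−1.59) = 2.570×10^-2 mol kg⁻¹ atm⁻¹
pCO2 = [CO2*]/KH = 22.1×10^-6 / 2.570×10^-2 = 8.60×10^-4 atm = 860 μatm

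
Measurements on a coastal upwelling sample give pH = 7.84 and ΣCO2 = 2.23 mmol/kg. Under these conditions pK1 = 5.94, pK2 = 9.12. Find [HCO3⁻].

[HCO3⁻] = 2.09 mmol/kg

α₁ = 1 / (1 + [H⁺]/K1 + K2/[H⁺]) = 1 / (1 + 10^-1.90 + 10^-1.28)
   = 1 / (1 + 0.012589 + 0.052481) = 1/1.0651 = 0.9389
[HCO3⁻] = α₁ × DIC = 0.9389 × 2.23 = 2.09 mmol/kg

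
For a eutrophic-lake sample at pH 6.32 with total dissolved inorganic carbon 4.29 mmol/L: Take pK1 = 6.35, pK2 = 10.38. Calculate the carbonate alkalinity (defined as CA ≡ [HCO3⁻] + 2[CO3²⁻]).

CA = [HCO3⁻] + 2[CO3²⁻] = (α₁ + 2α₂)·DIC
At pH 6.32: [H⁺]/K1 = 10^0.03 = 1.0715, K2/[H⁺] = 10^-4.06 = 8.7096×10^-5
α₁ = 1/(1 + 1.0715 + 8.7096×10^-5) = 1/2.0716 = 0.4827; α₂ = α₁·K2/[H⁺] = 4.204×10^-5
α₁ + 2α₂ = 0.4828
CA = 0.4828 × 4.29 = 2.07 mmol/L

CA = 2.07 mmol/L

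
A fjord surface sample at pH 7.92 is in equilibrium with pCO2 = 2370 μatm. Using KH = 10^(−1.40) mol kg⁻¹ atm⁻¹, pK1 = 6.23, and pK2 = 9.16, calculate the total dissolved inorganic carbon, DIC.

[CO2*] = KH · pCO2 = 10^(−1.40) × 2370×10^-6 = 9.435×10^-5 mol/kg
α₀ = 1/(1 + K1/[H⁺] + K1K2/[H⁺]²) = 1/(1 + 10^+1.69 + 10^+0.45) = 0.01894
DIC = [CO2*]/α₀ = 9.435×10^-5 / 0.01894 = 4.98 mmol/kg

DIC = 4.98 mmol/kg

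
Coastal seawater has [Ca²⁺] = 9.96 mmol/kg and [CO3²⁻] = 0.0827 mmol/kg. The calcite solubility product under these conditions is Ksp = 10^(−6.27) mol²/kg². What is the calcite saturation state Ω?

Ω = 1.53

Ksp = 10^(−6.27) = 5.370×10^-7
Ω = [Ca²⁺][CO3²⁻]/Ksp = (9.96×10^-3)(0.0827×10^-3) / 5.370×10^-7 = 1.53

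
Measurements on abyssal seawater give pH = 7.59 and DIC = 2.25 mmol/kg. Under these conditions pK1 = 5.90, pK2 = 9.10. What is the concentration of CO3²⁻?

α₂ = 1 / (1 + [H⁺]/K2 + [H⁺]²/(K1K2)) = 1 / (1 + 10^+1.51 + 10^-0.18)
   = 1 / (1 + 32.359 + 0.66069) = 1/34.020 = 0.02939
[CO3²⁻] = α₂ × DIC = 0.02939 × 2.25 = 0.0661 mmol/kg

[CO3²⁻] = 0.0661 mmol/kg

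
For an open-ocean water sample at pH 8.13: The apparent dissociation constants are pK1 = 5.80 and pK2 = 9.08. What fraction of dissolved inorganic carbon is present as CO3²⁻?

α₂ = 0.100

α₂ = 1 / (1 + [H⁺]/K2 + [H⁺]²/(K1K2)) = 1 / (1 + 10^+0.95 + 10^-1.38)
   = 1 / (1 + 8.9125 + 0.041687) = 1/9.9542 = 0.1005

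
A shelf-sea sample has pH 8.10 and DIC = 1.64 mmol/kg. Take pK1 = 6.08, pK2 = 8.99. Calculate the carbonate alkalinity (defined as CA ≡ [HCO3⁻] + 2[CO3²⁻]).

CA = [HCO3⁻] + 2[CO3²⁻] = (α₁ + 2α₂)·DIC
At pH 8.10: [H⁺]/K1 = 10^-2.02 = 0.0095499, K2/[H⁺] = 10^-0.89 = 0.12882
α₁ = 1/(1 + 0.0095499 + 0.12882) = 1/1.1384 = 0.8784; α₂ = α₁·K2/[H⁺] = 0.1132
α₁ + 2α₂ = 1.1048
CA = 1.1048 × 1.64 = 1.81 mmol/kg

CA = 1.81 mmol/kg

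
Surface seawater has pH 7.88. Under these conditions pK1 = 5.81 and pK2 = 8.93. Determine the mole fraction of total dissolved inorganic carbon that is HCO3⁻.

α₁ = 0.911

α₁ = 1 / (1 + [H⁺]/K1 + K2/[H⁺]) = 1 / (1 + 10^-2.07 + 10^-1.05)
   = 1 / (1 + 0.0085114 + 0.089125) = 1/1.0976 = 0.9110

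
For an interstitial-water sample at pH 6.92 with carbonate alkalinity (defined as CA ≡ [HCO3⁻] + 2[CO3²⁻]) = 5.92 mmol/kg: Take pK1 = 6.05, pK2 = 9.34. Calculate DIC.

CA = [HCO3⁻] + 2[CO3²⁻] = (α₁ + 2α₂)·DIC
At pH 6.92: [H⁺]/K1 = 10^-0.87 = 0.13490, K2/[H⁺] = 10^-2.42 = 0.0038019
α₁ = 1/(1 + 0.13490 + 0.0038019) = 1/1.1387 = 0.8782; α₂ = α₁·K2/[H⁺] = 0.003339
α₁ + 2α₂ = 0.8849
DIC = CA / (α₁ + 2α₂) = 5.92 / 0.8849 = 6.69 mmol/kg

DIC = 6.69 mmol/kg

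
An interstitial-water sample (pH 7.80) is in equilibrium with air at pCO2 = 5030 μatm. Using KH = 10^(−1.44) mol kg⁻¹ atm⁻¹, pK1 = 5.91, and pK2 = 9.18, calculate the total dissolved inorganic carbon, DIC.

DIC = 15.0 mmol/kg

[CO2*] = KH · pCO2 = 10^(−1.44) × 5030×10^-6 = 1.826×10^-4 mol/kg
α₀ = 1/(1 + K1/[H⁺] + K1K2/[H⁺]²) = 1/(1 + 10^+1.89 + 10^+0.51) = 0.01222
DIC = [CO2*]/α₀ = 1.826×10^-4 / 0.01222 = 15.0 mmol/kg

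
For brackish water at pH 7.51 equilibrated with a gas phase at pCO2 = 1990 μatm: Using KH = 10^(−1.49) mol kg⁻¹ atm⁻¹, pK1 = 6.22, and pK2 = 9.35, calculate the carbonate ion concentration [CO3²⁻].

[CO3²⁻] = 18.1 μmol/kg

[CO2*] = KH · pCO2 = 10^(−1.49) × 1990×10^-6 = 6.440×10^-5 mol/kg
α₀ = 1/(1 + K1/[H⁺] + K1K2/[H⁺]²) = 1/(1 + 10^+1.29 + 10^-0.55) = 0.04812
DIC = [CO2*]/α₀ = 6.440×10^-5 / 0.04812 = 1.338 mmol/kg
[CO3²⁻] = α₂·DIC; α₂ = 0.01356, so [CO3²⁻] = 0.01356 × 1.338 = 0.0181 mmol/kg = 18.1 μmol/kg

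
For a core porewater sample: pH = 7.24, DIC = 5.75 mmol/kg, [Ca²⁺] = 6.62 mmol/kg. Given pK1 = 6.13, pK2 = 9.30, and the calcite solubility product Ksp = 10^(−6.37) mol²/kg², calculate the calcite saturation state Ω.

Ω = 0.715

α₂ = 1 / (1 + [H⁺]/K2 + [H⁺]²/(K1K2)) = 1 / (1 + 10^+2.06 + 10^+0.95)
   = 1 / (1 + 114.82 + 8.9125) = 1/124.73 = 0.008017
[CO3²⁻] = α₂ × DIC = 0.008017 × 5.75 = 0.04610 mmol/kg
Ksp = 10^(−6.37) = 4.266×10^-7
Ω = [Ca²⁺][CO3²⁻]/Ksp = (6.62×10^-3)(4.610×10^-5) / 4.266×10^-7 = 0.715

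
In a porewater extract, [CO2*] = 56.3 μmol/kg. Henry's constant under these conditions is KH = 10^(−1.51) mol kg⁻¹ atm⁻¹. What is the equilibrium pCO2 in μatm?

KH = 10^(−1.51) = 3.090×10^-2 mol kg⁻¹ atm⁻¹
pCO2 = [CO2*]/KH = 56.3×10^-6 / 3.090×10^-2 = 1.82×10^-3 atm = 1820 μatm

pCO2 = 1820 μatm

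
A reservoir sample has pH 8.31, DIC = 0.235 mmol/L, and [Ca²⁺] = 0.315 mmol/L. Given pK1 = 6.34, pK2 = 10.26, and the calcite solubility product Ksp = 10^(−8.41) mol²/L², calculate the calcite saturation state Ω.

α₂ = 1 / (1 + [H⁺]/K2 + [H⁺]²/(K1K2)) = 1 / (1 + 10^+1.95 + 10^-0.02)
   = 1 / (1 + 89.125 + 0.95499) = 1/91.080 = 0.01098
[CO3²⁻] = α₂ × DIC = 0.01098 × 0.235 = 0.002580 mmol/L = 2.580 μmol/L
Ksp = 10^(−8.41) = 3.890×10^-9
Ω = [Ca²⁺][CO3²⁻]/Ksp = (0.315×10^-3)(2.580×10^-6) / 3.890×10^-9 = 0.209

Ω = 0.209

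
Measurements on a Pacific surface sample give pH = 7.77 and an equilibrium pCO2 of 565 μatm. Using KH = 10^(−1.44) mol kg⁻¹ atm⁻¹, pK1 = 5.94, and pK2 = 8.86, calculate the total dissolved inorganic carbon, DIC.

DIC = 1.52 mmol/kg

[CO2*] = KH · pCO2 = 10^(−1.44) × 565×10^-6 = 2.051×10^-5 mol/kg
α₀ = 1/(1 + K1/[H⁺] + K1K2/[H⁺]²) = 1/(1 + 10^+1.83 + 10^+0.74) = 0.01349
DIC = [CO2*]/α₀ = 2.051×10^-5 / 0.01349 = 1.52 mmol/kg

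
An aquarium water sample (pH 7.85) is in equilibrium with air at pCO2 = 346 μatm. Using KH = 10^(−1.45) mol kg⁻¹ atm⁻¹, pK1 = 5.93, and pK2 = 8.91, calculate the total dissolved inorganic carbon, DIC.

DIC = 1.12 mmol/kg

[CO2*] = KH · pCO2 = 10^(−1.45) × 346×10^-6 = 1.228×10^-5 mol/kg
α₀ = 1/(1 + K1/[H⁺] + K1K2/[H⁺]²) = 1/(1 + 10^+1.92 + 10^+0.86) = 0.01094
DIC = [CO2*]/α₀ = 1.228×10^-5 / 0.01094 = 1.12 mmol/kg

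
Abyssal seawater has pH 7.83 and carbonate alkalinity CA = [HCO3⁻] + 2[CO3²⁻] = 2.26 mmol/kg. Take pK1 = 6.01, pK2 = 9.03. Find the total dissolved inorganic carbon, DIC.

CA = [HCO3⁻] + 2[CO3²⁻] = (α₁ + 2α₂)·DIC
At pH 7.83: [H⁺]/K1 = 10^-1.82 = 0.015136, K2/[H⁺] = 10^-1.20 = 0.063096
α₁ = 1/(1 + 0.015136 + 0.063096) = 1/1.0782 = 0.9274; α₂ = α₁·K2/[H⁺] = 0.05852
α₁ + 2α₂ = 1.0445
DIC = CA / (α₁ + 2α₂) = 2.26 / 1.0445 = 2.16 mmol/kg

DIC = 2.16 mmol/kg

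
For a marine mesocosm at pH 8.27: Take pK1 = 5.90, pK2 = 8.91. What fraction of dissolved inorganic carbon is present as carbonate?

α₂ = 1 / (1 + [H⁺]/K2 + [H⁺]²/(K1K2)) = 1 / (1 + 10^+0.64 + 10^-1.73)
   = 1 / (1 + 4.3652 + 0.018621) = 1/5.3838 = 0.1857

α₂ = 0.186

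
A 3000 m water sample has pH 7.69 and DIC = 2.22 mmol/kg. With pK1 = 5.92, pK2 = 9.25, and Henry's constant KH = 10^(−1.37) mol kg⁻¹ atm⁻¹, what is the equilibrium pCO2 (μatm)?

pCO2 = 846 μatm

α₀ = 1 / (1 + K1/[H⁺] + K1K2/[H⁺]²) = 1 / (1 + 10^+1.77 + 10^+0.21)
   = 1 / (1 + 58.884 + 1.6218) = 1/61.506 = 0.01626
[CO2*] = α₀ × DIC = 0.01626 × 2.22 = 0.03609 mmol/kg
pCO2 = [CO2*]/KH = 3.609×10^-5 / 4.266×10^-2 = 846 μatm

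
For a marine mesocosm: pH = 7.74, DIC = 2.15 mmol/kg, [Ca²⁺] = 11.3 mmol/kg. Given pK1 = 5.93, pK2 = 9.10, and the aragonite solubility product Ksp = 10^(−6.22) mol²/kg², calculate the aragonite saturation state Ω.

Ω = 1.66

α₂ = 1 / (1 + [H⁺]/K2 + [H⁺]²/(K1K2)) = 1 / (1 + 10^+1.36 + 10^-0.45)
   = 1 / (1 + 22.909 + 0.35481) = 1/24.263 = 0.04121
[CO3²⁻] = α₂ × DIC = 0.04121 × 2.15 = 0.08861 mmol/kg
Ksp = 10^(−6.22) = 6.026×10^-7
Ω = [Ca²⁺][CO3²⁻]/Ksp = (11.3×10^-3)(8.861×10^-5) / 6.026×10^-7 = 1.66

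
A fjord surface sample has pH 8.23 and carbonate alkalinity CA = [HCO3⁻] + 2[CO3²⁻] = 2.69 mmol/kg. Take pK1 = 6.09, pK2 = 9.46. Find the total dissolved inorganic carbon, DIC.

DIC = 2.57 mmol/kg

CA = [HCO3⁻] + 2[CO3²⁻] = (α₁ + 2α₂)·DIC
At pH 8.23: [H⁺]/K1 = 10^-2.14 = 0.0072444, K2/[H⁺] = 10^-1.23 = 0.058884
α₁ = 1/(1 + 0.0072444 + 0.058884) = 1/1.0661 = 0.9380; α₂ = α₁·K2/[H⁺] = 0.05523
α₁ + 2α₂ = 1.0484
DIC = CA / (α₁ + 2α₂) = 2.69 / 1.0484 = 2.57 mmol/kg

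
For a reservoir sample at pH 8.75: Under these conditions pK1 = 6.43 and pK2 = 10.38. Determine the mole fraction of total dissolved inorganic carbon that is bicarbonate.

α₁ = 1 / (1 + [H⁺]/K1 + K2/[H⁺]) = 1 / (1 + 10^-2.32 + 10^-1.63)
   = 1 / (1 + 0.0047863 + 0.023442) = 1/1.0282 = 0.9725

α₁ = 0.973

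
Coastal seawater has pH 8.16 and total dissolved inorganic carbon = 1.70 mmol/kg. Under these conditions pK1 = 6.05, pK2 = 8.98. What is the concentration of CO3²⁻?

α₂ = 1 / (1 + [H⁺]/K2 + [H⁺]²/(K1K2)) = 1 / (1 + 10^+0.82 + 10^-1.29)
   = 1 / (1 + 6.6069 + 0.051286) = 1/7.6582 = 0.1306
[CO3²⁻] = α₂ × DIC = 0.1306 × 1.70 = 0.222 mmol/kg

[CO3²⁻] = 0.222 mmol/kg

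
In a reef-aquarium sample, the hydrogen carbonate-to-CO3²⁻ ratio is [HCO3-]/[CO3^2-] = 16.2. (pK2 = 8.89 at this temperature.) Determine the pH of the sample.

From K2 = [H⁺][CO3^2-]/[HCO3-]:  pH = pK2 − log₁₀([HCO3-]/[CO3^2-])
log₁₀(16.2) = +1.210
pH = 8.89 − (+1.210) = 7.68

pH = 7.68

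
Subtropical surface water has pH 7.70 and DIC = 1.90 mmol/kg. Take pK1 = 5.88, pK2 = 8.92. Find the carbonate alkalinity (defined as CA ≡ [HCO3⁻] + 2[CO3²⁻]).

CA = 1.98 mmol/kg

CA = [HCO3⁻] + 2[CO3²⁻] = (α₁ + 2α₂)·DIC
At pH 7.70: [H⁺]/K1 = 10^-1.82 = 0.015136, K2/[H⁺] = 10^-1.22 = 0.060256
α₁ = 1/(1 + 0.015136 + 0.060256) = 1/1.0754 = 0.9299; α₂ = α₁·K2/[H⁺] = 0.05603
α₁ + 2α₂ = 1.0420
CA = 1.0420 × 1.90 = 1.98 mmol/kg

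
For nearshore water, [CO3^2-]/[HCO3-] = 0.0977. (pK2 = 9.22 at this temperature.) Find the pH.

From K2 = [H⁺][CO3^2-]/[HCO3-]:  pH = pK2 + log₁₀([CO3^2-]/[HCO3-])
log₁₀(0.0977) = -1.010
pH = 9.22 + (-1.010) = 8.21

pH = 8.21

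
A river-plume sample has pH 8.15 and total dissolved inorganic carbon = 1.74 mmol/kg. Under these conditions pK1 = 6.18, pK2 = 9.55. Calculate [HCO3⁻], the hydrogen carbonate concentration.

[HCO3⁻] = 1.66 mmol/kg

α₁ = 1 / (1 + [H⁺]/K1 + K2/[H⁺]) = 1 / (1 + 10^-1.97 + 10^-1.40)
   = 1 / (1 + 0.010715 + 0.039811) = 1/1.0505 = 0.9519
[HCO3⁻] = α₁ × DIC = 0.9519 × 1.74 = 1.66 mmol/kg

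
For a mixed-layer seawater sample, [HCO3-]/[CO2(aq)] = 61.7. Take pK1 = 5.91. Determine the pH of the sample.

pH = 7.70

From K1 = [H⁺][HCO3-]/[CO2(aq)]:  pH = pK1 + log₁₀([HCO3-]/[CO2(aq)])
log₁₀(61.7) = +1.790
pH = 5.91 + (+1.790) = 7.70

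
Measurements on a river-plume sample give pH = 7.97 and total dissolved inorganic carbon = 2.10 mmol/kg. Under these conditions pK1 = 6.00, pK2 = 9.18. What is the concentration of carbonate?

α₂ = 1 / (1 + [H⁺]/K2 + [H⁺]²/(K1K2)) = 1 / (1 + 10^+1.21 + 10^-0.76)
   = 1 / (1 + 16.218 + 0.17378) = 1/17.392 = 0.05750
[CO3²⁻] = α₂ × DIC = 0.05750 × 2.10 = 0.121 mmol/kg

[CO3²⁻] = 0.121 mmol/kg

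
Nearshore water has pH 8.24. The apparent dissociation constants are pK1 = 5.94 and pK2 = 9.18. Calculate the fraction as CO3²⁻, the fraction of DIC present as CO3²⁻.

α₂ = 0.103

α₂ = 1 / (1 + [H⁺]/K2 + [H⁺]²/(K1K2)) = 1 / (1 + 10^+0.94 + 10^-1.36)
   = 1 / (1 + 8.7096 + 0.043652) = 1/9.7533 = 0.1025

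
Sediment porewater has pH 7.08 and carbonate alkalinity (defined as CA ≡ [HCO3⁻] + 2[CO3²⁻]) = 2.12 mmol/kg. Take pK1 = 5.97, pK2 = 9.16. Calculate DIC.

DIC = 2.26 mmol/kg

CA = [HCO3⁻] + 2[CO3²⁻] = (α₁ + 2α₂)·DIC
At pH 7.08: [H⁺]/K1 = 10^-1.11 = 0.077625, K2/[H⁺] = 10^-2.08 = 0.0083176
α₁ = 1/(1 + 0.077625 + 0.0083176) = 1/1.0859 = 0.9209; α₂ = α₁·K2/[H⁺] = 0.007659
α₁ + 2α₂ = 0.9362
DIC = CA / (α₁ + 2α₂) = 2.12 / 0.9362 = 2.26 mmol/kg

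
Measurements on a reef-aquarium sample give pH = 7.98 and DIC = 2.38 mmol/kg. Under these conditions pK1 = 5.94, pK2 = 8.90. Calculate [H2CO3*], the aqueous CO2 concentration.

α₀ = 1 / (1 + K1/[H⁺] + K1K2/[H⁺]²) = 1 / (1 + 10^+2.04 + 10^+1.12)
   = 1 / (1 + 109.65 + 13.183) = 1/123.83 = 0.008076
[CO2*] = α₀ × DIC = 0.008076 × 2.38 = 0.0192 mmol/kg = 19.2 μmol/kg

[CO2*] = 19.2 μmol/kg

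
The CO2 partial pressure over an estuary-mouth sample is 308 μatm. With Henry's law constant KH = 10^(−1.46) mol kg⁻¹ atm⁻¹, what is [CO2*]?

[CO2*] = 10.7 μmol/kg

KH = 10^(−1.46) = 3.467×10^-2 mol kg⁻¹ atm⁻¹
[CO2*] = KH · pCO2 = 3.467×10^-2 × 308×10^-6 atm = 1.07×10^-5 mol/kg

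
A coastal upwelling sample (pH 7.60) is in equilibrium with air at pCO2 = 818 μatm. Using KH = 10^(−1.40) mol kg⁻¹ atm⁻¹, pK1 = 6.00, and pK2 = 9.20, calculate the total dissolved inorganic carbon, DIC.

[CO2*] = KH · pCO2 = 10^(−1.40) × 818×10^-6 = 3.257×10^-5 mol/kg
α₀ = 1/(1 + K1/[H⁺] + K1K2/[H⁺]²) = 1/(1 + 10^+1.60 + 10^+0.00) = 0.02392
DIC = [CO2*]/α₀ = 3.257×10^-5 / 0.02392 = 1.36 mmol/kg

DIC = 1.36 mmol/kg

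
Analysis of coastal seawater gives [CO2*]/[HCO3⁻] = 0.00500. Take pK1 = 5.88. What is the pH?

From K1 = [H⁺][HCO3⁻]/[CO2*]:  pH = pK1 − log₁₀([CO2*]/[HCO3⁻])
log₁₀(0.00500) = -2.301
pH = 5.88 − (-2.301) = 8.18

pH = 8.18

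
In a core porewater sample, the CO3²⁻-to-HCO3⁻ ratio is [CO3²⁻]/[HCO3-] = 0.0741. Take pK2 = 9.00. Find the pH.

pH = 7.87

From K2 = [H⁺][CO3²⁻]/[HCO3-]:  pH = pK2 + log₁₀([CO3²⁻]/[HCO3-])
log₁₀(0.0741) = -1.130
pH = 9.00 + (-1.130) = 7.87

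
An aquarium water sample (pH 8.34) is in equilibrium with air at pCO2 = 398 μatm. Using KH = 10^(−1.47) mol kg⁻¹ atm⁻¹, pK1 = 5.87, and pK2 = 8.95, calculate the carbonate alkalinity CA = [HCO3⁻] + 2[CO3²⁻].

CA = 5.93 mmol/kg

[CO2*] = KH · pCO2 = 10^(−1.47) × 398×10^-6 = 1.349×10^-5 mol/kg
α₀ = 1/(1 + K1/[H⁺] + K1K2/[H⁺]²) = 1/(1 + 10^+2.47 + 10^+1.86) = 0.002713
DIC = [CO2*]/α₀ = 1.349×10^-5 / 0.002713 = 4.970 mmol/kg
CA = (α₁ + 2α₂)·DIC = (0.8007 + 2×0.1966) × 4.970 = 5.93 mmol/kg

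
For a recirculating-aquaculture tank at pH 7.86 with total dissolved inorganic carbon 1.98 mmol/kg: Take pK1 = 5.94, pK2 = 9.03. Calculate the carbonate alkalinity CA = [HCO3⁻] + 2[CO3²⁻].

CA = [HCO3⁻] + 2[CO3²⁻] = (α₁ + 2α₂)·DIC
At pH 7.86: [H⁺]/K1 = 10^-1.92 = 0.012023, K2/[H⁺] = 10^-1.17 = 0.067608
α₁ = 1/(1 + 0.012023 + 0.067608) = 1/1.0796 = 0.9262; α₂ = α₁·K2/[H⁺] = 0.06262
α₁ + 2α₂ = 1.0515
CA = 1.0515 × 1.98 = 2.08 mmol/kg

CA = 2.08 mmol/kg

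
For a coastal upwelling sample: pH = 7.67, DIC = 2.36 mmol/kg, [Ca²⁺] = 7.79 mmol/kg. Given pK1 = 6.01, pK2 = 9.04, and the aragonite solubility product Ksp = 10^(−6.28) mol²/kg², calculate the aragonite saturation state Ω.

α₂ = 1 / (1 + [H⁺]/K2 + [H⁺]²/(K1K2)) = 1 / (1 + 10^+1.37 + 10^-0.29)
   = 1 / (1 + 23.442 + 0.51286) = 1/24.955 = 0.04007
[CO3²⁻] = α₂ × DIC = 0.04007 × 2.36 = 0.09457 mmol/kg
Ksp = 10^(−6.28) = 5.248×10^-7
Ω = [Ca²⁺][CO3²⁻]/Ksp = (7.79×10^-3)(9.457×10^-5) / 5.248×10^-7 = 1.40

Ω = 1.40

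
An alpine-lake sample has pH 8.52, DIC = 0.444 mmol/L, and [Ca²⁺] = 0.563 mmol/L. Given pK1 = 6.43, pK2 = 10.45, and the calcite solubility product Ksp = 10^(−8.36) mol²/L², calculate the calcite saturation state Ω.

Ω = 0.660

α₂ = 1 / (1 + [H⁺]/K2 + [H⁺]²/(K1K2)) = 1 / (1 + 10^+1.93 + 10^-0.16)
   = 1 / (1 + 85.114 + 0.69183) = 1/86.806 = 0.01152
[CO3²⁻] = α₂ × DIC = 0.01152 × 0.444 = 0.005115 mmol/L = 5.115 μmol/L
Ksp = 10^(−8.36) = 4.365×10^-9
Ω = [Ca²⁺][CO3²⁻]/Ksp = (0.563×10^-3)(5.115×10^-6) / 4.365×10^-9 = 0.660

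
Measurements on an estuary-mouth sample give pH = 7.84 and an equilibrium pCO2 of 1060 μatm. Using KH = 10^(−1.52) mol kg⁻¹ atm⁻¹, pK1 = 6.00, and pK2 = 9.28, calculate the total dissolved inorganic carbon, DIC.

DIC = 2.33 mmol/kg

[CO2*] = KH · pCO2 = 10^(−1.52) × 1060×10^-6 = 3.201×10^-5 mol/kg
α₀ = 1/(1 + K1/[H⁺] + K1K2/[H⁺]²) = 1/(1 + 10^+1.84 + 10^+0.40) = 0.01376
DIC = [CO2*]/α₀ = 3.201×10^-5 / 0.01376 = 2.33 mmol/kg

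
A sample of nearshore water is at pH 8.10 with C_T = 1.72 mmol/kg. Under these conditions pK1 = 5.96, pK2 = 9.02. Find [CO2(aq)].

[CO2*] = 11.1 μmol/kg

α₀ = 1 / (1 + K1/[H⁺] + K1K2/[H⁺]²) = 1 / (1 + 10^+2.14 + 10^+1.22)
   = 1 / (1 + 138.04 + 16.596) = 1/155.63 = 0.006425
[CO2*] = α₀ × DIC = 0.006425 × 1.72 = 0.0111 mmol/kg = 11.1 μmol/kg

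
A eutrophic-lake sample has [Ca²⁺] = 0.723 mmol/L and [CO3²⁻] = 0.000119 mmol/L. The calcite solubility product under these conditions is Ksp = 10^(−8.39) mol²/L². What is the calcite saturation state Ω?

Ksp = 10^(−8.39) = 4.074×10^-9
Ω = [Ca²⁺][CO3²⁻]/Ksp = (0.723×10^-3)(0.000119×10^-3) / 4.074×10^-9 = 0.0211

Ω = 0.0211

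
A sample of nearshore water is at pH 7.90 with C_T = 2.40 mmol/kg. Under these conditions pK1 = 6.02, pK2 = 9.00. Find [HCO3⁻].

[HCO3⁻] = 2.20 mmol/kg

α₁ = 1 / (1 + [H⁺]/K1 + K2/[H⁺]) = 1 / (1 + 10^-1.88 + 10^-1.10)
   = 1 / (1 + 0.013183 + 0.079433) = 1/1.0926 = 0.9152
[HCO3⁻] = α₁ × DIC = 0.9152 × 2.40 = 2.20 mmol/kg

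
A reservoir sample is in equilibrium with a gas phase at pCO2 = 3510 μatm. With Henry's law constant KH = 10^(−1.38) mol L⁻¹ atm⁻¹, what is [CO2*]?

KH = 10^(−1.38) = 4.169×10^-2 mol L⁻¹ atm⁻¹
[CO2*] = KH · pCO2 = 4.169×10^-2 × 3510×10^-6 atm = 1.46×10^-4 mol/L

[CO2*] = 146 μmol/L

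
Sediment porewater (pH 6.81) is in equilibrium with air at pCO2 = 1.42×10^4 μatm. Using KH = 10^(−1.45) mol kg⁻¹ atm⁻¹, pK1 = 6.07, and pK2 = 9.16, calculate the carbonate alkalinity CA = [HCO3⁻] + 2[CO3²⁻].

CA = 2.79 mmol/kg

[CO2*] = KH · pCO2 = 10^(−1.45) × 1.42×10^4×10^-6 = 5.038×10^-4 mol/kg
α₀ = 1/(1 + K1/[H⁺] + K1K2/[H⁺]²) = 1/(1 + 10^+0.74 + 10^-1.61) = 0.1534
DIC = [CO2*]/α₀ = 5.038×10^-4 / 0.1534 = 3.285 mmol/kg
CA = (α₁ + 2α₂)·DIC = (0.8429 + 2×0.003765) × 3.285 = 2.79 mmol/kg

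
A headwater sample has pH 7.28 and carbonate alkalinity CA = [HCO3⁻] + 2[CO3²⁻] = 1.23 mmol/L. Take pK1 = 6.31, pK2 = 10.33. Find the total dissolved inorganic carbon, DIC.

DIC = 1.36 mmol/L

CA = [HCO3⁻] + 2[CO3²⁻] = (α₁ + 2α₂)·DIC
At pH 7.28: [H⁺]/K1 = 10^-0.97 = 0.10715, K2/[H⁺] = 10^-3.05 = 0.00089125
α₁ = 1/(1 + 0.10715 + 0.00089125) = 1/1.1080 = 0.9025; α₂ = α₁·K2/[H⁺] = 0.0008043
α₁ + 2α₂ = 0.9041
DIC = CA / (α₁ + 2α₂) = 1.23 / 0.9041 = 1.36 mmol/L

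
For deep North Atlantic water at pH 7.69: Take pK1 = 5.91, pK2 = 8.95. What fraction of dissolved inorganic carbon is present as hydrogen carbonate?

α₁ = 0.933

α₁ = 1 / (1 + [H⁺]/K1 + K2/[H⁺]) = 1 / (1 + 10^-1.78 + 10^-1.26)
   = 1 / (1 + 0.016596 + 0.054954) = 1/1.0715 = 0.9332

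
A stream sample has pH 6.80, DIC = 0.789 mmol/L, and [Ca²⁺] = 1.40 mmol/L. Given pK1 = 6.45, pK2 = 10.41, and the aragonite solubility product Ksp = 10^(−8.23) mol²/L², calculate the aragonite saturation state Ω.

Ω = 0.0318

α₂ = 1 / (1 + [H⁺]/K2 + [H⁺]²/(K1K2)) = 1 / (1 + 10^+3.61 + 10^+3.26)
   = 1 / (1 + 4073.8 + 1819.7) = 1/5894.5 = 0.0001696
[CO3²⁻] = α₂ × DIC = 0.0001696 × 0.789 = 0.0001339 mmol/L = 0.1339 μmol/L
Ksp = 10^(−8.23) = 5.888×10^-9
Ω = [Ca²⁺][CO3²⁻]/Ksp = (1.40×10^-3)(1.339×10^-7) / 5.888×10^-9 = 0.0318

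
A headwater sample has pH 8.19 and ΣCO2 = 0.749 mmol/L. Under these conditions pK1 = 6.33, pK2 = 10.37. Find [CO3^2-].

α₂ = 1 / (1 + [H⁺]/K2 + [H⁺]²/(K1K2)) = 1 / (1 + 10^+2.18 + 10^+0.32)
   = 1 / (1 + 151.36 + 2.0893) = 1/154.45 = 0.006475
[CO3²⁻] = α₂ × DIC = 0.006475 × 0.749 = 0.00485 mmol/L = 4.85 μmol/L

[CO3²⁻] = 4.85 μmol/L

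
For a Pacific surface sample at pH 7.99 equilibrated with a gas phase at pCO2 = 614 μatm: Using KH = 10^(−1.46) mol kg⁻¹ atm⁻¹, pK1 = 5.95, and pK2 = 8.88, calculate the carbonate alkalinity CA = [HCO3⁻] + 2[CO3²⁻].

[CO2*] = KH · pCO2 = 10^(−1.46) × 614×10^-6 = 2.129×10^-5 mol/kg
α₀ = 1/(1 + K1/[H⁺] + K1K2/[H⁺]²) = 1/(1 + 10^+2.04 + 10^+1.15) = 0.008015
DIC = [CO2*]/α₀ = 2.129×10^-5 / 0.008015 = 2.656 mmol/kg
CA = (α₁ + 2α₂)·DIC = (0.8788 + 2×0.1132) × 2.656 = 2.94 mmol/kg

CA = 2.94 mmol/kg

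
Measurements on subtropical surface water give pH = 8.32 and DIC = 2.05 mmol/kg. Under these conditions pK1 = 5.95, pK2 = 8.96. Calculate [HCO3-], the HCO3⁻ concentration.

α₁ = 1 / (1 + [H⁺]/K1 + K2/[H⁺]) = 1 / (1 + 10^-2.37 + 10^-0.64)
   = 1 / (1 + 0.0042658 + 0.22909) = 1/1.2334 = 0.8108
[HCO3⁻] = α₁ × DIC = 0.8108 × 2.05 = 1.66 mmol/kg

[HCO3⁻] = 1.66 mmol/kg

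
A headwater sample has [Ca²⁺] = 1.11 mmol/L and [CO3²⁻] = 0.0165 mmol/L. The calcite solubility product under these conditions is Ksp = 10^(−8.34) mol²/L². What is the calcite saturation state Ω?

Ω = 4.01

Ksp = 10^(−8.34) = 4.571×10^-9
Ω = [Ca²⁺][CO3²⁻]/Ksp = (1.11×10^-3)(0.0165×10^-3) / 4.571×10^-9 = 4.01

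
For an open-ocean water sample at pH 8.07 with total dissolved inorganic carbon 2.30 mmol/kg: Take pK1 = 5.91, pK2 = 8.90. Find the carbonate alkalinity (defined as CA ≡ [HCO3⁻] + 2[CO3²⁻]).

CA = 2.58 mmol/kg

CA = [HCO3⁻] + 2[CO3²⁻] = (α₁ + 2α₂)·DIC
At pH 8.07: [H⁺]/K1 = 10^-2.16 = 0.0069183, K2/[H⁺] = 10^-0.83 = 0.14791
α₁ = 1/(1 + 0.0069183 + 0.14791) = 1/1.1548 = 0.8659; α₂ = α₁·K2/[H⁺] = 0.1281
α₁ + 2α₂ = 1.1221
CA = 1.1221 × 2.30 = 2.58 mmol/kg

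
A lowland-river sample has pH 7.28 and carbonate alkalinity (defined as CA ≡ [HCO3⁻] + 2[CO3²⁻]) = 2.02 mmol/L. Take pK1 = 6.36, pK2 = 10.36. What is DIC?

DIC = 2.26 mmol/L

CA = [HCO3⁻] + 2[CO3²⁻] = (α₁ + 2α₂)·DIC
At pH 7.28: [H⁺]/K1 = 10^-0.92 = 0.12023, K2/[H⁺] = 10^-3.08 = 0.00083176
α₁ = 1/(1 + 0.12023 + 0.00083176) = 1/1.1211 = 0.8920; α₂ = α₁·K2/[H⁺] = 0.0007419
α₁ + 2α₂ = 0.8935
DIC = CA / (α₁ + 2α₂) = 2.02 / 0.8935 = 2.26 mmol/L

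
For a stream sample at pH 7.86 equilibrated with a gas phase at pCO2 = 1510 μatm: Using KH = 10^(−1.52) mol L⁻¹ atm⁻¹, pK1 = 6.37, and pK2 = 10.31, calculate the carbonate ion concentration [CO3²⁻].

[CO2*] = KH · pCO2 = 10^(−1.52) × 1510×10^-6 = 4.560×10^-5 mol/L
α₀ = 1/(1 + K1/[H⁺] + K1K2/[H⁺]²) = 1/(1 + 10^+1.49 + 10^-0.96) = 0.03124
DIC = [CO2*]/α₀ = 4.560×10^-5 / 0.03124 = 1.460 mmol/L
[CO3²⁻] = α₂·DIC; α₂ = 0.003425, so [CO3²⁻] = 0.003425 × 1.460 = 0.00500 mmol/L = 5.00 μmol/L

[CO3²⁻] = 5.00 μmol/L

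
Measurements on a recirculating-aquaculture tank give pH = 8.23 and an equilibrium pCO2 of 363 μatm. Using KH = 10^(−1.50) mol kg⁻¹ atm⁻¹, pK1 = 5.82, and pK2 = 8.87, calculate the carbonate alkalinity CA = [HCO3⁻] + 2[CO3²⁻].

[CO2*] = KH · pCO2 = 10^(−1.50) × 363×10^-6 = 1.148×10^-5 mol/kg
α₀ = 1/(1 + K1/[H⁺] + K1K2/[H⁺]²) = 1/(1 + 10^+2.41 + 10^+1.77) = 0.003155
DIC = [CO2*]/α₀ = 1.148×10^-5 / 0.003155 = 3.638 mmol/kg
CA = (α₁ + 2α₂)·DIC = (0.8110 + 2×0.1858) × 3.638 = 4.30 mmol/kg

CA = 4.30 mmol/kg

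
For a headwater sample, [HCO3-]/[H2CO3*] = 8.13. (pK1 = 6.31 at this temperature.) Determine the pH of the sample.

pH = 7.22

From K1 = [H⁺][HCO3-]/[H2CO3*]:  pH = pK1 + log₁₀([HCO3-]/[H2CO3*])
log₁₀(8.13) = +0.910
pH = 6.31 + (+0.910) = 7.22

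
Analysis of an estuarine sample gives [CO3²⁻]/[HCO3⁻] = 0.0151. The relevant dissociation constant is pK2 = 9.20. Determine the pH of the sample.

From K2 = [H⁺][CO3²⁻]/[HCO3⁻]:  pH = pK2 + log₁₀([CO3²⁻]/[HCO3⁻])
log₁₀(0.0151) = -1.821
pH = 9.20 + (-1.821) = 7.38

pH = 7.38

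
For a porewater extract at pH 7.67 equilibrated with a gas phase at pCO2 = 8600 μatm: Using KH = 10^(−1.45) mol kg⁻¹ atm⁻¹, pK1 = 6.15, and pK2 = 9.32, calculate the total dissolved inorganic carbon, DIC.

DIC = 10.6 mmol/kg

[CO2*] = KH · pCO2 = 10^(−1.45) × 8600×10^-6 = 3.051×10^-4 mol/kg
α₀ = 1/(1 + K1/[H⁺] + K1K2/[H⁺]²) = 1/(1 + 10^+1.52 + 10^-0.13) = 0.02869
DIC = [CO2*]/α₀ = 3.051×10^-4 / 0.02869 = 10.6 mmol/kg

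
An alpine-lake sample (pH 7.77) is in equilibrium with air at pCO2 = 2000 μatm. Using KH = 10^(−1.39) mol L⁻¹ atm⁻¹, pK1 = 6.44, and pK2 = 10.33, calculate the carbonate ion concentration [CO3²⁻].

[CO3²⁻] = 4.80 μmol/L

[CO2*] = KH · pCO2 = 10^(−1.39) × 2000×10^-6 = 8.148×10^-5 mol/L
α₀ = 1/(1 + K1/[H⁺] + K1K2/[H⁺]²) = 1/(1 + 10^+1.33 + 10^-1.23) = 0.04457
DIC = [CO2*]/α₀ = 8.148×10^-5 / 0.04457 = 1.828 mmol/L
[CO3²⁻] = α₂·DIC; α₂ = 0.002624, so [CO3²⁻] = 0.002624 × 1.828 = 0.00480 mmol/L = 4.80 μmol/L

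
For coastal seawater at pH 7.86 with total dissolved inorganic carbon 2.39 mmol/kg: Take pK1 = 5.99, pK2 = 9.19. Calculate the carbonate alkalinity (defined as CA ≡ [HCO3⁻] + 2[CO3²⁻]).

CA = [HCO3⁻] + 2[CO3²⁻] = (α₁ + 2α₂)·DIC
At pH 7.86: [H⁺]/K1 = 10^-1.87 = 0.013490, K2/[H⁺] = 10^-1.33 = 0.046774
α₁ = 1/(1 + 0.013490 + 0.046774) = 1/1.0603 = 0.9432; α₂ = α₁·K2/[H⁺] = 0.04412
α₁ + 2α₂ = 1.0314
CA = 1.0314 × 2.39 = 2.47 mmol/kg

CA = 2.47 mmol/kg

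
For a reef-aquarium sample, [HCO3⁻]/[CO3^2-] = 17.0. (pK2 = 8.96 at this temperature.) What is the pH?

pH = 7.73

From K2 = [H⁺][CO3^2-]/[HCO3⁻]:  pH = pK2 − log₁₀([HCO3⁻]/[CO3^2-])
log₁₀(17.0) = +1.230
pH = 8.96 − (+1.230) = 7.73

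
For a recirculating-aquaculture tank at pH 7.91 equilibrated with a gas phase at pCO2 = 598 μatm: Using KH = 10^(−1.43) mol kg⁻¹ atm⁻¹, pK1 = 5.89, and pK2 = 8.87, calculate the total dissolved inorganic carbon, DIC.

[CO2*] = KH · pCO2 = 10^(−1.43) × 598×10^-6 = 2.222×10^-5 mol/kg
α₀ = 1/(1 + K1/[H⁺] + K1K2/[H⁺]²) = 1/(1 + 10^+2.02 + 10^+1.06) = 0.008533
DIC = [CO2*]/α₀ = 2.222×10^-5 / 0.008533 = 2.60 mmol/kg

DIC = 2.60 mmol/kg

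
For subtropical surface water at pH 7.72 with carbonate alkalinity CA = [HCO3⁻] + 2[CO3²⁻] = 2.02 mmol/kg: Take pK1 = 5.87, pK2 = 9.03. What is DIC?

DIC = 1.96 mmol/kg

CA = [HCO3⁻] + 2[CO3²⁻] = (α₁ + 2α₂)·DIC
At pH 7.72: [H⁺]/K1 = 10^-1.85 = 0.014125, K2/[H⁺] = 10^-1.31 = 0.048978
α₁ = 1/(1 + 0.014125 + 0.048978) = 1/1.0631 = 0.9406; α₂ = α₁·K2/[H⁺] = 0.04607
α₁ + 2α₂ = 1.0328
DIC = CA / (α₁ + 2α₂) = 2.02 / 1.0328 = 1.96 mmol/kg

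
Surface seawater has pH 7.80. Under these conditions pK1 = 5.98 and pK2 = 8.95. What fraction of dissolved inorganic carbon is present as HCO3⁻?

α₁ = 0.921

α₁ = 1 / (1 + [H⁺]/K1 + K2/[H⁺]) = 1 / (1 + 10^-1.82 + 10^-1.15)
   = 1 / (1 + 0.015136 + 0.070795) = 1/1.0859 = 0.9209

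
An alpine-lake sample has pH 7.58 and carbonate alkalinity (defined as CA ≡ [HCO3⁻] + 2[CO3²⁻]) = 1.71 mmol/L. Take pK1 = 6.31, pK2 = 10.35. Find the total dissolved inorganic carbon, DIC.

CA = [HCO3⁻] + 2[CO3²⁻] = (α₁ + 2α₂)·DIC
At pH 7.58: [H⁺]/K1 = 10^-1.27 = 0.053703, K2/[H⁺] = 10^-2.77 = 0.0016982
α₁ = 1/(1 + 0.053703 + 0.0016982) = 1/1.0554 = 0.9475; α₂ = α₁·K2/[H⁺] = 0.001609
α₁ + 2α₂ = 0.9507
DIC = CA / (α₁ + 2α₂) = 1.71 / 0.9507 = 1.80 mmol/L

DIC = 1.80 mmol/L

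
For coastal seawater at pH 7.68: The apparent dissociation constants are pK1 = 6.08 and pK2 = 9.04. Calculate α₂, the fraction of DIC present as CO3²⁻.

α₂ = 1 / (1 + [H⁺]/K2 + [H⁺]²/(K1K2)) = 1 / (1 + 10^+1.36 + 10^-0.24)
   = 1 / (1 + 22.909 + 0.57544) = 1/24.484 = 0.04084

α₂ = 0.0408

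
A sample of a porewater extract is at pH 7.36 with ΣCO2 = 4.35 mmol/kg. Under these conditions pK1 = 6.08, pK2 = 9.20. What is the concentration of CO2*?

α₀ = 1 / (1 + K1/[H⁺] + K1K2/[H⁺]²) = 1 / (1 + 10^+1.28 + 10^-0.56)
   = 1 / (1 + 19.055 + 0.27542) = 1/20.330 = 0.04919
[CO2*] = α₀ × DIC = 0.04919 × 4.35 = 0.214 mmol/kg

[CO2*] = 0.214 mmol/kg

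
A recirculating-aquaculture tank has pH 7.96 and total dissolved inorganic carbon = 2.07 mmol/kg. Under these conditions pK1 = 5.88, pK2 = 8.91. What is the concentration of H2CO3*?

[CO2*] = 15.4 μmol/kg

α₀ = 1 / (1 + K1/[H⁺] + K1K2/[H⁺]²) = 1 / (1 + 10^+2.08 + 10^+1.13)
   = 1 / (1 + 120.23 + 13.490) = 1/134.72 = 0.007423
[CO2*] = α₀ × DIC = 0.007423 × 2.07 = 0.0154 mmol/kg = 15.4 μmol/kg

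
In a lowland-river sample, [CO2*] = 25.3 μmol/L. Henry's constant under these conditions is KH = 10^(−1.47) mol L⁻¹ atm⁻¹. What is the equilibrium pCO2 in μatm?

pCO2 = 747 μatm

KH = 10^(−1.47) = 3.388×10^-2 mol L⁻¹ atm⁻¹
pCO2 = [CO2*]/KH = 25.3×10^-6 / 3.388×10^-2 = 7.47×10^-4 atm = 747 μatm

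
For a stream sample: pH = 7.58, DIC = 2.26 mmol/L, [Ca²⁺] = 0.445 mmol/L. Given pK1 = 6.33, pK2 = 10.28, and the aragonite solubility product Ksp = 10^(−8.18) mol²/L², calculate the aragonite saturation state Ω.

Ω = 0.287

α₂ = 1 / (1 + [H⁺]/K2 + [H⁺]²/(K1K2)) = 1 / (1 + 10^+2.70 + 10^+1.45)
   = 1 / (1 + 501.19 + 28.184) = 1/530.37 = 0.001885
[CO3²⁻] = α₂ × DIC = 0.001885 × 2.26 = 0.004261 mmol/L = 4.261 μmol/L
Ksp = 10^(−8.18) = 6.607×10^-9
Ω = [Ca²⁺][CO3²⁻]/Ksp = (0.445×10^-3)(4.261×10^-6) / 6.607×10^-9 = 0.287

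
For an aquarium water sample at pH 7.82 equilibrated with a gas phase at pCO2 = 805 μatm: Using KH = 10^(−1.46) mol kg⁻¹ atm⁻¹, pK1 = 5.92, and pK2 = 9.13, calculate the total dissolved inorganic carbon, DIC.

DIC = 2.35 mmol/kg

[CO2*] = KH · pCO2 = 10^(−1.46) × 805×10^-6 = 2.791×10^-5 mol/kg
α₀ = 1/(1 + K1/[H⁺] + K1K2/[H⁺]²) = 1/(1 + 10^+1.90 + 10^+0.59) = 0.01186
DIC = [CO2*]/α₀ = 2.791×10^-5 / 0.01186 = 2.35 mmol/kg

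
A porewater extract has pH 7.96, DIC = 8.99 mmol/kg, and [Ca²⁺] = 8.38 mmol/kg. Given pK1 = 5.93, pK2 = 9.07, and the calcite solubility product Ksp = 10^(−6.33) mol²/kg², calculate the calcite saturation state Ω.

Ω = 11.5

α₂ = 1 / (1 + [H⁺]/K2 + [H⁺]²/(K1K2)) = 1 / (1 + 10^+1.11 + 10^-0.92)
   = 1 / (1 + 12.882 + 0.12023) = 1/14.003 = 0.07141
[CO3²⁻] = α₂ × DIC = 0.07141 × 8.99 = 0.6420 mmol/kg
Ksp = 10^(−6.33) = 4.677×10^-7
Ω = [Ca²⁺][CO3²⁻]/Ksp = (8.38×10^-3)(6.420×10^-4) / 4.677×10^-7 = 11.5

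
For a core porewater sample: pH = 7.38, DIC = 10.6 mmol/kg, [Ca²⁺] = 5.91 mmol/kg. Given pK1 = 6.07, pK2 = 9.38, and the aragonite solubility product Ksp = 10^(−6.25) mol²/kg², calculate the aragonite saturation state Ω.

α₂ = 1 / (1 + [H⁺]/K2 + [H⁺]²/(K1K2)) = 1 / (1 + 10^+2.00 + 10^+0.69)
   = 1 / (1 + 100.00 + 4.8978) = 1/105.90 = 0.009443
[CO3²⁻] = α₂ × DIC = 0.009443 × 10.6 = 0.1001 mmol/kg
Ksp = 10^(−6.25) = 5.623×10^-7
Ω = [Ca²⁺][CO3²⁻]/Ksp = (5.91×10^-3)(1.001×10^-4) / 5.623×10^-7 = 1.05

Ω = 1.05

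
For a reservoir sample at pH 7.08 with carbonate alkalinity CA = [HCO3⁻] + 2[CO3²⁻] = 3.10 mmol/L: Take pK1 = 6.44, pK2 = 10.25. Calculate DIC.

CA = [HCO3⁻] + 2[CO3²⁻] = (α₁ + 2α₂)·DIC
At pH 7.08: [H⁺]/K1 = 10^-0.64 = 0.22909, K2/[H⁺] = 10^-3.17 = 0.00067608
α₁ = 1/(1 + 0.22909 + 0.00067608) = 1/1.2298 = 0.8132; α₂ = α₁·K2/[H⁺] = 0.0005498
α₁ + 2α₂ = 0.8143
DIC = CA / (α₁ + 2α₂) = 3.10 / 0.8143 = 3.81 mmol/L

DIC = 3.81 mmol/L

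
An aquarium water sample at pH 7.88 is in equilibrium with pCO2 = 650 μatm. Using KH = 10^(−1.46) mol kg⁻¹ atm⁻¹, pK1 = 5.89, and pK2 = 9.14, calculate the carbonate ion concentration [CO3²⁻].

[CO2*] = KH · pCO2 = 10^(−1.46) × 650×10^-6 = 2.254×10^-5 mol/kg
α₀ = 1/(1 + K1/[H⁺] + K1K2/[H⁺]²) = 1/(1 + 10^+1.99 + 10^+0.73) = 0.009607
DIC = [CO2*]/α₀ = 2.254×10^-5 / 0.009607 = 2.346 mmol/kg
[CO3²⁻] = α₂·DIC; α₂ = 0.05159, so [CO3²⁻] = 0.05159 × 2.346 = 0.121 mmol/kg

[CO3²⁻] = 0.121 mmol/kg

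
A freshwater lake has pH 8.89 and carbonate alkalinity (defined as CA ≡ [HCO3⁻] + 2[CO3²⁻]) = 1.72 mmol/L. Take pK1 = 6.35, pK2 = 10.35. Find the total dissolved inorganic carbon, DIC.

DIC = 1.67 mmol/L

CA = [HCO3⁻] + 2[CO3²⁻] = (α₁ + 2α₂)·DIC
At pH 8.89: [H⁺]/K1 = 10^-2.54 = 0.0028840, K2/[H⁺] = 10^-1.46 = 0.034674
α₁ = 1/(1 + 0.0028840 + 0.034674) = 1/1.0376 = 0.9638; α₂ = α₁·K2/[H⁺] = 0.03342
α₁ + 2α₂ = 1.0306
DIC = CA / (α₁ + 2α₂) = 1.72 / 1.0306 = 1.67 mmol/L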